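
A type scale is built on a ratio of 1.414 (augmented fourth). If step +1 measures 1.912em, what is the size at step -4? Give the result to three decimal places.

0.338em

1.912 ÷ 1.414⁵ = 1.912 ÷ 5.65258 ≈ 0.338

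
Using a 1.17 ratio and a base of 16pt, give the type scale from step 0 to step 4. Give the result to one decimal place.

Step 0: 16pt
Step 1: 16.0 × 1.17 = 18.7
Step 2: 16.0 × 1.17² = 21.9
Step 3: 16.0 × 1.17³ = 25.6
Step 4: 16.0 × 1.17⁴ = 30.0

16.0pt, 18.7pt, 21.9pt, 25.6pt, 30.0pt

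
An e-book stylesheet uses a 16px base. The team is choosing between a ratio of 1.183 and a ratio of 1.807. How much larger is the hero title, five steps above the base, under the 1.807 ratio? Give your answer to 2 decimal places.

At 1.183: 16.0 × 1.183⁵ = 37.0718px
At 1.807: 16.0 × 1.807⁵ = 308.2554px
Difference: 308.2554 − 37.0718 = 271.1836px

271.18px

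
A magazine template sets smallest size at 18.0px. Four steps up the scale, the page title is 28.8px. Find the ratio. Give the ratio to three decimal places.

1.125

r⁴ = 28.8 / 18.0, so r = (28.8/18.0)^(1/4).
r = 1.6000^(1/4) ≈ 1.1247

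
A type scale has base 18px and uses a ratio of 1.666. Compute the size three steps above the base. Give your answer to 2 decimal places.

83.23px

18.0 × 1.666³ = 18.0 × 4.62408 ≈ 83.23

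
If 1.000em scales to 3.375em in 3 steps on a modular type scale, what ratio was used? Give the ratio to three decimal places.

1.500

r³ = 3.375 / 1.000, so r = (3.375/1.000)^(1/3).
r = 3.3750^(1/3) ≈ 1.5000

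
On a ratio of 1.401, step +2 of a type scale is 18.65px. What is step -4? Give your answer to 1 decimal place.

2.5px

Moving from step +2 to step -4 is 6 steps down, so divide by r⁶.
18.65 ÷ 1.401⁶ = 18.65 ÷ 7.56186 ≈ 2.466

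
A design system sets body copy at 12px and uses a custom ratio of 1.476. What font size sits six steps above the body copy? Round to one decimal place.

A modular type scale is a geometric sequence: sizeₙ = base × rⁿ.
12.0 × 1.476⁶ = 12.0 × 10.33994 ≈ 124.08

124.1px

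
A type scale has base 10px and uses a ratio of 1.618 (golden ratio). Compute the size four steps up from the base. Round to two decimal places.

68.54px

10.0 × 1.618⁴ = 10.0 × 6.85353 ≈ 68.54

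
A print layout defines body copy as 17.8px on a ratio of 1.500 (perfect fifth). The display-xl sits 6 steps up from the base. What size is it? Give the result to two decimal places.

202.75px

17.8 × 1.500⁶ = 17.8 × 11.39062 ≈ 202.75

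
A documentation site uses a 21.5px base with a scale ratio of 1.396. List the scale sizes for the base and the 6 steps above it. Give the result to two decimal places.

Step 0: 21.5px
Step 1: 21.5 × 1.396 = 30.01
Step 2: 21.5 × 1.396² = 41.90
Step 3: 21.5 × 1.396³ = 58.49
Step 4: 21.5 × 1.396⁴ = 81.65
Step 5: 21.5 × 1.396⁵ = 113.99
Step 6: 21.5 × 1.396⁶ = 159.13

21.50px, 30.01px, 41.90px, 58.49px, 81.65px, 113.99px, 159.13px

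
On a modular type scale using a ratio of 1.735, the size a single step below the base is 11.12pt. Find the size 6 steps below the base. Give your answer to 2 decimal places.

0.71pt

11.12 ÷ 1.735⁵ = 11.12 ÷ 15.72162 ≈ 0.707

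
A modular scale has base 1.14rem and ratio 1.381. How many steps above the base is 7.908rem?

6

1.381ⁿ = 7.908 / 1.14 = 6.9368
n = ln(6.9368) / ln(1.381) = 1.9368 / 0.3228 ≈ 6.00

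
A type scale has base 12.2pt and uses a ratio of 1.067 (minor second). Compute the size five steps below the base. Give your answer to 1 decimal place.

8.8pt

12.2 ÷ 1.067⁵ = 12.2 ÷ 1.38300 ≈ 8.82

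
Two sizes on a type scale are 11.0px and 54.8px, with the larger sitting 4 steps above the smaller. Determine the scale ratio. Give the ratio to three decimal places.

1.494

r⁴ = 54.8 / 11.0, so r = (54.8/11.0)^(1/4).
r = 4.9818^(1/4) ≈ 1.4940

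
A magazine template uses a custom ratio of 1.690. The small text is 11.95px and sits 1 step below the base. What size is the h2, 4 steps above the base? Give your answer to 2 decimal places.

The gap is 4 − (-1) = 5 steps, so the factor is 1.690^5.
11.95 × 1.690⁵ = 11.95 × 13.78585 ≈ 164.741

164.74px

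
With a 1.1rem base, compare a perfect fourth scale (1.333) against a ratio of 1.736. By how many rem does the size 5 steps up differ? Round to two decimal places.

12.71rem

Perfect fourth: 1.1 × 1.333⁵ = 4.6296rem
At 1.736: 1.1 × 1.736⁵ = 17.3437rem
Difference: 17.3437 − 4.6296 = 12.7141rem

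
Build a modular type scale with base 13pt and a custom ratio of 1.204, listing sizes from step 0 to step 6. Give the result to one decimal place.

Step 0: 13pt
Step 1: 13.0 × 1.204 = 15.7
Step 2: 13.0 × 1.204² = 18.8
Step 3: 13.0 × 1.204³ = 22.7
Step 4: 13.0 × 1.204⁴ = 27.3
Step 5: 13.0 × 1.204⁵ = 32.9
Step 6: 13.0 × 1.204⁶ = 39.6

13.0pt, 15.7pt, 18.8pt, 22.7pt, 27.3pt, 32.9pt, 39.6pt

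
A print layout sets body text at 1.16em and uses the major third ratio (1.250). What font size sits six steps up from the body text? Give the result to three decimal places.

Every step multiplies by the scale ratio.
1.16 × 1.250⁶ = 1.16 × 3.81470 ≈ 4.425

4.425em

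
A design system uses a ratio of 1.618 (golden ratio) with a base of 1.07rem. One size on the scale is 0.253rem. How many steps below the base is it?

3

1.618ⁿ = 1.07 / 0.253 = 4.2292
n = ln(4.2292) / ln(1.618) = 1.4420 / 0.4812 ≈ 3.00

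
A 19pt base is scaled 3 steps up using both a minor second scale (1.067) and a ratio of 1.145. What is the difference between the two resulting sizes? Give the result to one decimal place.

5.4pt

Minor second: 19.0 × 1.067³ = 23.081pt
At 1.145: 19.0 × 1.145³ = 28.521pt
Difference: 28.521 − 23.081 = 5.440pt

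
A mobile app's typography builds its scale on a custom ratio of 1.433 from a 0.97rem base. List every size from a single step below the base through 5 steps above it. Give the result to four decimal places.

0.6769rem, 0.9700rem, 1.3900rem, 1.9919rem, 2.8544rem, 4.0903rem, 5.8614rem

Step -1: 0.97 ÷ 1.433 = 0.6769
Step 0: 0.97rem
Step 1: 0.97 × 1.433 = 1.3900
Step 2: 0.97 × 1.433² = 1.9919
Step 3: 0.97 × 1.433³ = 2.8544
Step 4: 0.97 × 1.433⁴ = 4.0903
Step 5: 0.97 × 1.433⁵ = 5.8614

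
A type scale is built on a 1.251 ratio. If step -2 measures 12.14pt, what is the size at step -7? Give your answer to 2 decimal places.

Moving from step -2 to step -7 is 5 steps down, so divide by r⁵.
12.14 ÷ 1.251⁵ = 12.14 ÷ 3.06398 ≈ 3.962

3.96pt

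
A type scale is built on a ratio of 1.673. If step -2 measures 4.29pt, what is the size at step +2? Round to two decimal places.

33.61pt

4.29 × 1.673⁴ = 4.29 × 7.83400 ≈ 33.608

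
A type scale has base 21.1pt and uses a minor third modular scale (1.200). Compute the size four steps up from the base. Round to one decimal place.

43.8pt

Each step on a modular scale multiplies by the ratio, so the size n steps from the base is base × ratioⁿ.
21.1 × 1.200⁴ = 21.1 × 2.07360 ≈ 43.75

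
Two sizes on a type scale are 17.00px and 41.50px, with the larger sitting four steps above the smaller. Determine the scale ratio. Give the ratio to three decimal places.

The ratio satisfies 17.00 × r⁴ = 41.50, so r = (41.50 / 17.00)^(1/4).
r = 2.4412^(1/4) ≈ 1.2500

1.250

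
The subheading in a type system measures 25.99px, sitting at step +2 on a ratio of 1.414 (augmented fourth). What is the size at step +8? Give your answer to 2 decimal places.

207.73px

25.99 × 1.414⁶ = 25.99 × 7.99275 ≈ 207.732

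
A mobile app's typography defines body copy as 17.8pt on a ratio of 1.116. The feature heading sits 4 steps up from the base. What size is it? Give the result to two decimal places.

27.61pt

17.8 × 1.116⁴ = 17.8 × 1.55116 ≈ 27.61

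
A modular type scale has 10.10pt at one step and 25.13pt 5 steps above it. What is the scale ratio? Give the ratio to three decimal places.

1.200

r⁵ = 25.13 / 10.10, so r = (25.13/10.10)^(1/5).
r = 2.4881^(1/5) ≈ 1.2000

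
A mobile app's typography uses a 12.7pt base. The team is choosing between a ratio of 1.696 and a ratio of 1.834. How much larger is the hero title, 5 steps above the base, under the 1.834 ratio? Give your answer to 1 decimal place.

At 1.696: 12.7 × 1.696⁵ = 178.210pt
At 1.834: 12.7 × 1.834⁵ = 263.512pt
Difference: 263.512 − 178.210 = 85.302pt

85.3pt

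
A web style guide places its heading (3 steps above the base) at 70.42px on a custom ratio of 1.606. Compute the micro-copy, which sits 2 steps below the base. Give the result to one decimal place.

6.6px

The gap is -2 − (3) = -5 steps, so the factor is 1.606^-5.
70.42 ÷ 1.606⁵ = 70.42 ÷ 10.68385 ≈ 6.591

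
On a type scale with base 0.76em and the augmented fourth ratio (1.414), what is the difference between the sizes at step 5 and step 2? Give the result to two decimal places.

Step 2: 0.76 × 1.414² = 1.5195em
Step 5: 0.76 × 1.414⁵ = 4.2960em
Difference: 4.2960 − 1.5195 = 2.7765em

2.78em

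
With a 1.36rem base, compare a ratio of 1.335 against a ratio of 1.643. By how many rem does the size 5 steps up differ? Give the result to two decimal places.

At 1.335: 1.36 × 1.335⁵ = 5.7669rem
At 1.643: 1.36 × 1.643⁵ = 16.2827rem
Difference: 16.2827 − 5.7669 = 10.5158rem

10.52rem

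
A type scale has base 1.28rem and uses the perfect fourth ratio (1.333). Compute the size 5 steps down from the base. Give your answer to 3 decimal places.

1.28 ÷ 1.333⁵ = 1.28 ÷ 4.20873 ≈ 0.304

0.304rem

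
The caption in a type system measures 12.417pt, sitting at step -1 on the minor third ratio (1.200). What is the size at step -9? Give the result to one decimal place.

12.417 ÷ 1.200⁸ = 12.417 ÷ 4.29982 ≈ 2.888

2.9pt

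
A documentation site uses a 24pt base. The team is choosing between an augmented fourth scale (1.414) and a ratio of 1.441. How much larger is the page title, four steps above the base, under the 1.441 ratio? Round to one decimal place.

Augmented fourth: 24.0 × 1.414⁴ = 95.942pt
At 1.441: 24.0 × 1.441⁴ = 103.483pt
Difference: 103.483 − 95.942 = 7.541pt

7.5pt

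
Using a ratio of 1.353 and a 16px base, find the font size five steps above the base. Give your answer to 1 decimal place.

72.5px

Each step on a modular scale multiplies by the ratio, so the size n steps from the base is base × ratioⁿ.
16.0 × 1.353⁵ = 16.0 × 4.53408 ≈ 72.55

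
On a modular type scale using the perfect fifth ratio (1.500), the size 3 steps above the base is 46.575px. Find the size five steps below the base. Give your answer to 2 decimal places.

46.575 ÷ 1.500⁸ = 46.575 ÷ 25.62891 ≈ 1.817

1.82px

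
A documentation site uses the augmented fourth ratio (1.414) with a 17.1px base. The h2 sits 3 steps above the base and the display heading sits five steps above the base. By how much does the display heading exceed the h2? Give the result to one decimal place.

Step 3: 17.1 × 1.414³ = 48.344px
Step 5: 17.1 × 1.414⁵ = 96.659px
Difference: 96.659 − 48.344 = 48.315px

48.3px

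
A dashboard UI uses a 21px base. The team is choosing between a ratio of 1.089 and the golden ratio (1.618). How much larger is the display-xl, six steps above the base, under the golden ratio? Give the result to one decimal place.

At 1.089: 21.0 × 1.089⁶ = 35.026px
Golden ratio: 21.0 × 1.618⁶ = 376.782px
Difference: 376.782 − 35.026 = 341.756px

341.8px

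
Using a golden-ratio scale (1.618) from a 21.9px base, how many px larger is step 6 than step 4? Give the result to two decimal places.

Step 4: 21.9 × 1.618⁴ = 150.0922px
Step 6: 21.9 × 1.618⁶ = 392.9300px
Difference: 392.9300 − 150.0922 = 242.8378px

242.84px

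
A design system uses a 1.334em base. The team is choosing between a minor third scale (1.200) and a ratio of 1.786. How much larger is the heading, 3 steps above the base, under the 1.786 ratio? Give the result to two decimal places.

Minor third: 1.334 × 1.200³ = 2.3052em
At 1.786: 1.334 × 1.786³ = 7.5998em
Difference: 7.5998 − 2.3052 = 5.2946em

5.29em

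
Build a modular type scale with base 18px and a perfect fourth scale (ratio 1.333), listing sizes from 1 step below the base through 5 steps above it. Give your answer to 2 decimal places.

Step -1: 18.0 ÷ 1.333 = 13.50
Step 0: 18px
Step 1: 18.0 × 1.333 = 23.99
Step 2: 18.0 × 1.333² = 31.98
Step 3: 18.0 × 1.333³ = 42.63
Step 4: 18.0 × 1.333⁴ = 56.83
Step 5: 18.0 × 1.333⁵ = 75.76

13.50px, 18.00px, 23.99px, 31.98px, 42.63px, 56.83px, 75.76px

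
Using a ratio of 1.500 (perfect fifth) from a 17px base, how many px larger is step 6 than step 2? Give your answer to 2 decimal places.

155.39px

Step 2: 17.0 × 1.500² = 38.2500px
Step 6: 17.0 × 1.500⁶ = 193.6406px
Difference: 193.6406 − 38.2500 = 155.3906px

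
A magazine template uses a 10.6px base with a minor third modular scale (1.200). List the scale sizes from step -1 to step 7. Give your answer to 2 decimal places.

Step -1: 10.6 ÷ 1.200 = 8.83
Step 0: 10.6px
Step 1: 10.6 × 1.200 = 12.72
Step 2: 10.6 × 1.200² = 15.26
Step 3: 10.6 × 1.200³ = 18.32
Step 4: 10.6 × 1.200⁴ = 21.98
Step 5: 10.6 × 1.200⁵ = 26.38
Step 6: 10.6 × 1.200⁶ = 31.65
Step 7: 10.6 × 1.200⁷ = 37.98

8.83px, 10.60px, 12.72px, 15.26px, 18.32px, 21.98px, 26.38px, 31.65px, 37.98px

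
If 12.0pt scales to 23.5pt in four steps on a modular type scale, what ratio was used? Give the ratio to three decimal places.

The ratio satisfies 12.0 × r⁴ = 23.5, so r = (23.5 / 12.0)^(1/4).
r = 1.9583^(1/4) ≈ 1.1830

1.183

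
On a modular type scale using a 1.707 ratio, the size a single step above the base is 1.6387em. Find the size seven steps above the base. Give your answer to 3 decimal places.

40.542em

1.6387 × 1.707⁶ = 1.6387 × 24.74008 ≈ 40.542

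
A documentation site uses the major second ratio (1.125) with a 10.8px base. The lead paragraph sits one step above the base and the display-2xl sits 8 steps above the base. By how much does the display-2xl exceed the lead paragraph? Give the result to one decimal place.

Step 1: 10.8 × 1.125 = 12.150px
Step 8: 10.8 × 1.125⁸ = 27.710px
Difference: 27.710 − 12.150 = 15.560px

15.6px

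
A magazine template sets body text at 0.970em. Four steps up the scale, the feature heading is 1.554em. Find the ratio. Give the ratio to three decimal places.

The ratio satisfies 0.970 × r⁴ = 1.554, so r = (1.554 / 0.970)^(1/4).
r = 1.6021^(1/4) ≈ 1.1250

1.125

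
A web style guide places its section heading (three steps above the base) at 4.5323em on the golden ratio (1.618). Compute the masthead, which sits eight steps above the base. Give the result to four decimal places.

The gap is 8 − (3) = 5 steps, so the factor is 1.618^5.
4.5323 × 1.618⁵ = 4.5323 × 11.08901 ≈ 50.2587

50.2587em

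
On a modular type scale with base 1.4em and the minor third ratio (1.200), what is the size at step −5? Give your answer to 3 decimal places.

0.563em

A modular type scale is a geometric sequence: sizeₙ = base × rⁿ.
1.4 ÷ 1.200⁵ = 1.4 ÷ 2.48832 ≈ 0.563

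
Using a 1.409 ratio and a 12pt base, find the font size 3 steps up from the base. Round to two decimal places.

33.57pt

A modular type scale is a geometric sequence: sizeₙ = base × rⁿ.
12.0 × 1.409³ = 12.0 × 2.79726 ≈ 33.57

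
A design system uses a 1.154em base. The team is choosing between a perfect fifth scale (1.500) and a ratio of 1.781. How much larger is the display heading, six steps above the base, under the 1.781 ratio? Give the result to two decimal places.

23.68em

Perfect fifth: 1.154 × 1.500⁶ = 13.1448em
At 1.781: 1.154 × 1.781⁶ = 36.8289em
Difference: 36.8289 − 13.1448 = 23.6841em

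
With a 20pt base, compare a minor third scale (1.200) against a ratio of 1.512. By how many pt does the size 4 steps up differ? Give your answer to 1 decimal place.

63.1pt

Minor third: 20.0 × 1.200⁴ = 41.472pt
At 1.512: 20.0 × 1.512⁴ = 104.529pt
Difference: 104.529 − 41.472 = 63.057pt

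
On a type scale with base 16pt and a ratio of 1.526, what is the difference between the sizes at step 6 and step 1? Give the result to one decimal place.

177.6pt

Step 1: 16.0 × 1.526 = 24.416pt
Step 6: 16.0 × 1.526⁶ = 202.045pt
Difference: 202.045 − 24.416 = 177.629pt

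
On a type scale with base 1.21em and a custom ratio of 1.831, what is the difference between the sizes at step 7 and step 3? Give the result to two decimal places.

Step 3: 1.21 × 1.831³ = 7.4276em
Step 7: 1.21 × 1.831⁷ = 83.4841em
Difference: 83.4841 − 7.4276 = 76.0565em

76.06em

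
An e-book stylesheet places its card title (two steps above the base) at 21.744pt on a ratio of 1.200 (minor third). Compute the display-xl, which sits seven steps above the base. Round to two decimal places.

Moving from step +2 to step +7 is 5 steps up, so multiply by r⁵.
21.744 × 1.200⁵ = 21.744 × 2.48832 ≈ 54.106

54.11pt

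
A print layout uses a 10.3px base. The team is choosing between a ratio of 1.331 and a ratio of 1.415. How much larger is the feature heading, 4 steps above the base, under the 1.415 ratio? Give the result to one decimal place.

9.0px

At 1.331: 10.3 × 1.331⁴ = 32.326px
At 1.415: 10.3 × 1.415⁴ = 41.292px
Difference: 41.292 − 32.326 = 8.966px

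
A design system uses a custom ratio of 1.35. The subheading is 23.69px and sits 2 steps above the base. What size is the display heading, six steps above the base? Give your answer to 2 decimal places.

The gap is 6 − (2) = 4 steps, so the factor is 1.35^4.
23.69 × 1.35⁴ = 23.69 × 3.32151 ≈ 78.686

78.69px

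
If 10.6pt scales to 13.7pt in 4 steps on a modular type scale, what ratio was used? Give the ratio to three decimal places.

1.066

The ratio satisfies 10.6 × r⁴ = 13.7, so r = (13.7 / 10.6)^(1/4).
r = 1.2925^(1/4) ≈ 1.0662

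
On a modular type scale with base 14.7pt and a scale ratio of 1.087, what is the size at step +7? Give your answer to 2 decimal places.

A modular type scale is a geometric sequence: sizeₙ = base × rⁿ.
14.7 × 1.087⁷ = 14.7 × 1.79311 ≈ 26.36

26.36pt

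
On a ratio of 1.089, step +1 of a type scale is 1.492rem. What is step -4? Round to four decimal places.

1.492 ÷ 1.089⁵ = 1.492 ÷ 1.53158 ≈ 0.9742

0.9742rem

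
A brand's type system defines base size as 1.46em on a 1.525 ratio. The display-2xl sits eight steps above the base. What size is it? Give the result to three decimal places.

42.708em

1.46 × 1.525⁸ = 1.46 × 29.25221 ≈ 42.708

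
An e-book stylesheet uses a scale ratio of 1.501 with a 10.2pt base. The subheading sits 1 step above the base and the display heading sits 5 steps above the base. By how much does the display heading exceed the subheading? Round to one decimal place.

Step 1: 10.2 × 1.501 = 15.310pt
Step 5: 10.2 × 1.501⁵ = 77.715pt
Difference: 77.715 − 15.310 = 62.405pt

62.4pt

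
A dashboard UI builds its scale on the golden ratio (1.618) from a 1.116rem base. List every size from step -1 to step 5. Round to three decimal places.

0.690rem, 1.116rem, 1.806rem, 2.922rem, 4.727rem, 7.649rem, 12.375rem

Step -1: 1.116 ÷ 1.618 = 0.690
Step 0: 1.116rem
Step 1: 1.116 × 1.618 = 1.806
Step 2: 1.116 × 1.618² = 2.922
Step 3: 1.116 × 1.618³ = 4.727
Step 4: 1.116 × 1.618⁴ = 7.649
Step 5: 1.116 × 1.618⁵ = 12.375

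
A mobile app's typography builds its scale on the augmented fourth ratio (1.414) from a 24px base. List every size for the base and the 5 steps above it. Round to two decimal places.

Step 0: 24px
Step 1: 24.0 × 1.414 = 33.94
Step 2: 24.0 × 1.414² = 47.99
Step 3: 24.0 × 1.414³ = 67.85
Step 4: 24.0 × 1.414⁴ = 95.94
Step 5: 24.0 × 1.414⁵ = 135.66

24.00px, 33.94px, 47.99px, 67.85px, 95.94px, 135.66px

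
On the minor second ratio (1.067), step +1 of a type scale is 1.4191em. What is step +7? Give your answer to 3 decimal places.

1.4191 × 1.067⁶ = 1.4191 × 1.47566 ≈ 2.094

2.094em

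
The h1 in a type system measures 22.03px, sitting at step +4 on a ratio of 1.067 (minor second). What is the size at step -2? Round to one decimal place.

14.9px

22.03 ÷ 1.067⁶ = 22.03 ÷ 1.47566 ≈ 14.929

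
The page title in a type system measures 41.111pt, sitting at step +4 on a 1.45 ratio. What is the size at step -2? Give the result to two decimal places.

4.42pt

41.111 ÷ 1.45⁶ = 41.111 ÷ 9.29411 ≈ 4.423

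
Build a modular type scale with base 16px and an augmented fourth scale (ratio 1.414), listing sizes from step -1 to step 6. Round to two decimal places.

11.32px, 16.00px, 22.62px, 31.99px, 45.23px, 63.96px, 90.44px, 127.88px

Step -1: 16.0 ÷ 1.414 = 11.32
Step 0: 16px
Step 1: 16.0 × 1.414 = 22.62
Step 2: 16.0 × 1.414² = 31.99
Step 3: 16.0 × 1.414³ = 45.23
Step 4: 16.0 × 1.414⁴ = 63.96
Step 5: 16.0 × 1.414⁵ = 90.44
Step 6: 16.0 × 1.414⁶ = 127.88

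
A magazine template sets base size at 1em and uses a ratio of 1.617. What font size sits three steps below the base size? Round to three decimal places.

0.237em

A modular type scale is a geometric sequence: sizeₙ = base × rⁿ.
1.0 ÷ 1.617³ = 1.0 ÷ 4.22795 ≈ 0.237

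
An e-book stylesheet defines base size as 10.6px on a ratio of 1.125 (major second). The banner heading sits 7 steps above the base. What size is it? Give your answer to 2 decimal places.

24.18px

10.6 × 1.125⁷ = 10.6 × 2.28070 ≈ 24.18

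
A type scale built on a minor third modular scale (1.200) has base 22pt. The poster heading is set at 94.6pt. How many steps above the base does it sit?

8

1.200ⁿ = 94.6 / 22 = 4.3000
n = ln(4.3000) / ln(1.200) = 1.4586 / 0.1823 ≈ 8.00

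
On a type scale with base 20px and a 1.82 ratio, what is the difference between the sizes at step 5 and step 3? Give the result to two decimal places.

Step 3: 20.0 × 1.82³ = 120.5714px
Step 5: 20.0 × 1.82⁵ = 399.3806px
Difference: 399.3806 − 120.5714 = 278.8092px

278.81px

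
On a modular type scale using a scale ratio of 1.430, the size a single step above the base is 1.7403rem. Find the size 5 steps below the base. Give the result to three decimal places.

The gap is -5 − (1) = -6 steps, so the factor is 1.430^-6.
1.7403 ÷ 1.430⁶ = 1.7403 ÷ 8.55099 ≈ 0.204

0.204rem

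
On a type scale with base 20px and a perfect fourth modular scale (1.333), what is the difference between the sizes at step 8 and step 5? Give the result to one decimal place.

115.2px

Step 5: 20.0 × 1.333⁵ = 84.175px
Step 8: 20.0 × 1.333⁸ = 199.375px
Difference: 199.375 − 84.175 = 115.200px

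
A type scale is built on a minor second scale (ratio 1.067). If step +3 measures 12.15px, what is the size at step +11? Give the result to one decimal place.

20.4px

12.15 × 1.067⁸ = 12.15 × 1.68002 ≈ 20.412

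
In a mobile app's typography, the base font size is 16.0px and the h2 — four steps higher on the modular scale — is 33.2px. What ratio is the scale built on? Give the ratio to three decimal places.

The ratio satisfies 16.0 × r⁴ = 33.2, so r = (33.2 / 16.0)^(1/4).
r = 2.0750^(1/4) ≈ 1.2002

1.200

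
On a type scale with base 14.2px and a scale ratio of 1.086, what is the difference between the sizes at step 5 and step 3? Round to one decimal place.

Step 3: 14.2 × 1.086³ = 18.188px
Step 5: 14.2 × 1.086⁵ = 21.451px
Difference: 21.451 − 18.188 = 3.263px

3.3px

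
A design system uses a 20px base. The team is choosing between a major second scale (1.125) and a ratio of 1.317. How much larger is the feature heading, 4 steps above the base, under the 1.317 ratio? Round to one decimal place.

Major second: 20.0 × 1.125⁴ = 32.036px
At 1.317: 20.0 × 1.317⁴ = 60.169px
Difference: 60.169 − 32.036 = 28.133px

28.1px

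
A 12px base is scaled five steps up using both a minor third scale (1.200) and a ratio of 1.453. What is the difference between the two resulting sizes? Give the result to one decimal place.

47.9px

Minor third: 12.0 × 1.200⁵ = 29.860px
At 1.453: 12.0 × 1.453⁵ = 77.716px
Difference: 77.716 − 29.860 = 47.856px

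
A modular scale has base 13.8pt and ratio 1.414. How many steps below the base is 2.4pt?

5

1.414ⁿ = 13.8 / 2.4 = 5.7500
n = ln(5.7500) / ln(1.414) = 1.7492 / 0.3464 ≈ 5.05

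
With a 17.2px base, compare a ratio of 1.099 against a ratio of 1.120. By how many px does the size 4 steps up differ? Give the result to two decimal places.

At 1.099: 17.2 × 1.099⁴ = 25.0911px
At 1.120: 17.2 × 1.120⁴ = 27.0645px
Difference: 27.0645 − 25.0911 = 1.9734px

1.97px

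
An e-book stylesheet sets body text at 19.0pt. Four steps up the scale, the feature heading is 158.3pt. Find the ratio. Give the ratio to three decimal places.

The ratio satisfies 19.0 × r⁴ = 158.3, so r = (158.3 / 19.0)^(1/4).
r = 8.3316^(1/4) ≈ 1.6990

1.699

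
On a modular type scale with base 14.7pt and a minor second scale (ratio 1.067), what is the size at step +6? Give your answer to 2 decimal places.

14.7 × 1.067⁶ = 14.7 × 1.47566 ≈ 21.69

21.69pt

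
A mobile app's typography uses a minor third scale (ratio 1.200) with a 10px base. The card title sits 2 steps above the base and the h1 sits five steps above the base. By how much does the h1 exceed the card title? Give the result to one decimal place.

10.5px

Step 2: 10.0 × 1.200² = 14.400px
Step 5: 10.0 × 1.200⁵ = 24.883px
Difference: 24.883 − 14.400 = 10.483px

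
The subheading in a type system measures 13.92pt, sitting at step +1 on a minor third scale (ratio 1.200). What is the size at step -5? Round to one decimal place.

4.7pt

The gap is -5 − (1) = -6 steps, so the factor is 1.200^-6.
13.92 ÷ 1.200⁶ = 13.92 ÷ 2.98598 ≈ 4.662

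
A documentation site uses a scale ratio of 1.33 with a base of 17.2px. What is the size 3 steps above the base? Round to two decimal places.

40.47px

Each step on a modular scale multiplies by the ratio, so the size n steps from the base is base × ratioⁿ.
17.2 × 1.33³ = 17.2 × 2.35264 ≈ 40.47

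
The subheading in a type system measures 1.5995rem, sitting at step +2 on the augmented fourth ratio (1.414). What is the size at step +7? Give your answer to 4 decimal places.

The gap is 7 − (2) = 5 steps, so the factor is 1.414^5.
1.5995 × 1.414⁵ = 1.5995 × 5.65258 ≈ 9.0413

9.0413rem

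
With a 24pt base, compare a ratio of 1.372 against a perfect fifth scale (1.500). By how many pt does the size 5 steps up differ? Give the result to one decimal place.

At 1.372: 24.0 × 1.372⁵ = 116.676pt
Perfect fifth: 24.0 × 1.500⁵ = 182.250pt
Difference: 182.250 − 116.676 = 65.574pt

65.6pt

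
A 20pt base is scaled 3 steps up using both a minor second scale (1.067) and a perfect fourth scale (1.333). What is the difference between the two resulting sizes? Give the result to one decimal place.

Minor second: 20.0 × 1.067³ = 24.295pt
Perfect fourth: 20.0 × 1.333³ = 47.372pt
Difference: 47.372 − 24.295 = 23.077pt

23.1pt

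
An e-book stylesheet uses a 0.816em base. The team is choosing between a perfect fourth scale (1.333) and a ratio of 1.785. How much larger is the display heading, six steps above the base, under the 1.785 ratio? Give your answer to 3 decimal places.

21.817em

Perfect fourth: 0.816 × 1.333⁶ = 4.57795em
At 1.785: 0.816 × 1.785⁶ = 26.39487em
Difference: 26.39487 − 4.57795 = 21.81692em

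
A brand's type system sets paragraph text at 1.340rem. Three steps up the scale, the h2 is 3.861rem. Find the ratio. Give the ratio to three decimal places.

1.423

The ratio satisfies 1.340 × r³ = 3.861, so r = (3.861 / 1.340)^(1/3).
r = 2.8813^(1/3) ≈ 1.4230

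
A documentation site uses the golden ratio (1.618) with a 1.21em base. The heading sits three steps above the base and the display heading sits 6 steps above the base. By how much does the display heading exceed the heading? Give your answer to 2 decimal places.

Step 3: 1.21 × 1.618³ = 5.1253em
Step 6: 1.21 × 1.618⁶ = 21.7098em
Difference: 21.7098 − 5.1253 = 16.5845em

16.58em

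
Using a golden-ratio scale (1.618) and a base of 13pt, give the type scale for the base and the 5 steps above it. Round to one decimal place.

13.0pt, 21.0pt, 34.0pt, 55.1pt, 89.1pt, 144.2pt

Step 0: 13pt
Step 1: 13.0 × 1.618 = 21.0
Step 2: 13.0 × 1.618² = 34.0
Step 3: 13.0 × 1.618³ = 55.1
Step 4: 13.0 × 1.618⁴ = 89.1
Step 5: 13.0 × 1.618⁵ = 144.2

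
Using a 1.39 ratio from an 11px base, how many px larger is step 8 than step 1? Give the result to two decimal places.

138.00px

Step 1: 11.0 × 1.39 = 15.2900px
Step 8: 11.0 × 1.39⁸ = 153.2890px
Difference: 153.2890 − 15.2900 = 137.9990px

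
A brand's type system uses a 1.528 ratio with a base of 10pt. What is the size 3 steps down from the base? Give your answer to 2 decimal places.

Each step on a modular scale multiplies by the ratio, so the size n steps from the base is base × ratioⁿ.
10.0 ÷ 1.528³ = 10.0 ÷ 3.56755 ≈ 2.80

2.80pt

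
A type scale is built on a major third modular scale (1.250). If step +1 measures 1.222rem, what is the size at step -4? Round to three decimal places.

The gap is -4 − (1) = -5 steps, so the factor is 1.250^-5.
1.222 ÷ 1.250⁵ = 1.222 ÷ 3.05176 ≈ 0.400

0.400rem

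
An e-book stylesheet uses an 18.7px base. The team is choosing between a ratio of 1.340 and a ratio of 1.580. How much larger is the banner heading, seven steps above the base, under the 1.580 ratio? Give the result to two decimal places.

At 1.340: 18.7 × 1.340⁷ = 145.0692px
At 1.580: 18.7 × 1.580⁷ = 459.6648px
Difference: 459.6648 − 145.0692 = 314.5956px

314.60px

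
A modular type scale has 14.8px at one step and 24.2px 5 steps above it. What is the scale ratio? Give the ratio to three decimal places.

1.103

The ratio satisfies 14.8 × r⁵ = 24.2, so r = (24.2 / 14.8)^(1/5).
r = 1.6351^(1/5) ≈ 1.1033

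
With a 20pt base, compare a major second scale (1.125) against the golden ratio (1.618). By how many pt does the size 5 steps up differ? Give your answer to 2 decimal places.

185.74pt

Major second: 20.0 × 1.125⁵ = 36.0406pt
Golden ratio: 20.0 × 1.618⁵ = 221.7801pt
Difference: 221.7801 − 36.0406 = 185.7395pt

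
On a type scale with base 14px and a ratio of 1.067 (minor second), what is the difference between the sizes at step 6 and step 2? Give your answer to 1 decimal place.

Step 2: 14.0 × 1.067² = 15.939px
Step 6: 14.0 × 1.067⁶ = 20.659px
Difference: 20.659 − 15.939 = 4.720px

4.7px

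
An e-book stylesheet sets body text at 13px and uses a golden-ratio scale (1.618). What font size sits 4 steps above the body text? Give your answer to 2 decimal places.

89.10px

13.0 × 1.618⁴ = 13.0 × 6.85353 ≈ 89.10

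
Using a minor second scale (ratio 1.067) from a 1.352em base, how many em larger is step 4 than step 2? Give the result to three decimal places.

0.213em

Step 2: 1.352 × 1.067² = 1.53924em
Step 4: 1.352 × 1.067⁴ = 1.75240em
Difference: 1.75240 − 1.53924 = 0.21316em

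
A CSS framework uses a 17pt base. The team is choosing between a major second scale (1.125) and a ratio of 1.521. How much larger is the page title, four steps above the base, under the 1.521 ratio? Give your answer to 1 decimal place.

Major second: 17.0 × 1.125⁴ = 27.231pt
At 1.521: 17.0 × 1.521⁴ = 90.984pt
Difference: 90.984 − 27.231 = 63.753pt

63.8pt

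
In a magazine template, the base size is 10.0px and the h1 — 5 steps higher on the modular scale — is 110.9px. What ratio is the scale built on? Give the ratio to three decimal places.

1.618

r⁵ = 110.9 / 10.0, so r = (110.9/10.0)^(1/5).
r = 11.0900^(1/5) ≈ 1.6180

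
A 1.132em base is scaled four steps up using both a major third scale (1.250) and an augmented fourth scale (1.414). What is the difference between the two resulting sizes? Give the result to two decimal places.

Major third: 1.132 × 1.250⁴ = 2.7637em
Augmented fourth: 1.132 × 1.414⁴ = 4.5253em
Difference: 4.5253 − 2.7637 = 1.7616em

1.76em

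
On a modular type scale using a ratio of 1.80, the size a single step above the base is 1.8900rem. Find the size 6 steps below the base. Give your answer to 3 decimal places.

0.031rem

1.8900 ÷ 1.80⁷ = 1.8900 ÷ 61.22200 ≈ 0.031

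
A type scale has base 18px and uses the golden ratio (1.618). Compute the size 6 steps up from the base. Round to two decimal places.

18.0 × 1.618⁶ = 18.0 × 17.94201 ≈ 322.96

322.96px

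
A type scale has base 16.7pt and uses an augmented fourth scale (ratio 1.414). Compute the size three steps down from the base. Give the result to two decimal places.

5.91pt

Each step on a modular scale multiplies by the ratio, so the size n steps from the base is base × ratioⁿ.
16.7 ÷ 1.414³ = 16.7 ÷ 2.82715 ≈ 5.91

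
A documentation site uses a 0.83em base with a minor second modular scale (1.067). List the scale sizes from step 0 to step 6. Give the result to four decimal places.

0.8300em, 0.8856em, 0.9449em, 1.0083em, 1.0758em, 1.1479em, 1.2248em

Step 0: 0.83em
Step 1: 0.83 × 1.067 = 0.8856
Step 2: 0.83 × 1.067² = 0.9449
Step 3: 0.83 × 1.067³ = 1.0083
Step 4: 0.83 × 1.067⁴ = 1.0758
Step 5: 0.83 × 1.067⁵ = 1.1479
Step 6: 0.83 × 1.067⁶ = 1.2248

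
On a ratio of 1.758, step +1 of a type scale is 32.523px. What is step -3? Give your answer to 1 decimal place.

3.4px

32.523 ÷ 1.758⁴ = 32.523 ÷ 9.55159 ≈ 3.405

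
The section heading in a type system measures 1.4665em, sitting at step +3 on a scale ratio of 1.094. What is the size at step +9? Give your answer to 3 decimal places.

2.514em

The gap is 9 − (3) = 6 steps, so the factor is 1.094^6.
1.4665 × 1.094⁶ = 1.4665 × 1.71437 ≈ 2.514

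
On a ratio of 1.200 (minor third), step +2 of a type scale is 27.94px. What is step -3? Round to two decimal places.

27.94 ÷ 1.200⁵ = 27.94 ÷ 2.48832 ≈ 11.228

11.23px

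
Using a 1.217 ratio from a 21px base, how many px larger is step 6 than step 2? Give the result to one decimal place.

Step 2: 21.0 × 1.217² = 31.103px
Step 6: 21.0 × 1.217⁶ = 68.228px
Difference: 68.228 − 31.103 = 37.125px

37.1px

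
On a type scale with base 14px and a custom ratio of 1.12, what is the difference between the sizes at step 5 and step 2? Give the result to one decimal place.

Step 2: 14.0 × 1.12² = 17.562px
Step 5: 14.0 × 1.12⁵ = 24.673px
Difference: 24.673 − 17.562 = 7.111px

7.1px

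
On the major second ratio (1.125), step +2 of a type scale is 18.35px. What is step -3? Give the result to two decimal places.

10.18px

18.35 ÷ 1.125⁵ = 18.35 ÷ 1.80203 ≈ 10.183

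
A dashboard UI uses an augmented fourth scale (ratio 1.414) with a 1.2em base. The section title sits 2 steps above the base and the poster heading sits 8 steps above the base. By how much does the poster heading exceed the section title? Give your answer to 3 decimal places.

Step 2: 1.2 × 1.414² = 2.39928em
Step 8: 1.2 × 1.414⁸ = 19.17682em
Difference: 19.17682 − 2.39928 = 16.77754em

16.778em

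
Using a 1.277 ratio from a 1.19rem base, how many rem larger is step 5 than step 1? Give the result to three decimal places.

2.521rem

Step 1: 1.19 × 1.277 = 1.51963rem
Step 5: 1.19 × 1.277⁵ = 4.04112rem
Difference: 4.04112 − 1.51963 = 2.52149rem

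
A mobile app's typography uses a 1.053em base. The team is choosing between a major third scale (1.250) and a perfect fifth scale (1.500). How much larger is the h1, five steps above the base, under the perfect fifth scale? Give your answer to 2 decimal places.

4.78em

Major third: 1.053 × 1.250⁵ = 3.2135em
Perfect fifth: 1.053 × 1.500⁵ = 7.9962em
Difference: 7.9962 − 3.2135 = 4.7827em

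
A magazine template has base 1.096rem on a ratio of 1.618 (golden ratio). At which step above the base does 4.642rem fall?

3

1.618ⁿ = 4.642 / 1.096 = 4.2354
n = ln(4.2354) / ln(1.618) = 1.4435 / 0.4812 ≈ 3.00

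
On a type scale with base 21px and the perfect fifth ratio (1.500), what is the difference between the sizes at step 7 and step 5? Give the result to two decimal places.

199.34px

Step 5: 21.0 × 1.500⁵ = 159.4688px
Step 7: 21.0 × 1.500⁷ = 358.8047px
Difference: 358.8047 − 159.4688 = 199.3359px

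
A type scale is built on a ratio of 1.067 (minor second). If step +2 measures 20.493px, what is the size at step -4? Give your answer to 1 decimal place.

13.9px

20.493 ÷ 1.067⁶ = 20.493 ÷ 1.47566 ≈ 13.887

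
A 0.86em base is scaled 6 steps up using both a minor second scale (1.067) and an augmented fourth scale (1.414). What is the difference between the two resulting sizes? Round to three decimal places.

Minor second: 0.86 × 1.067⁶ = 1.26907em
Augmented fourth: 0.86 × 1.414⁶ = 6.87377em
Difference: 6.87377 − 1.26907 = 5.60470em

5.605em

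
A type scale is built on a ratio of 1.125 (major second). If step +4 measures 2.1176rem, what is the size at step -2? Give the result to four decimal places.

Moving from step +4 to step -2 is 6 steps down, so divide by r⁶.
2.1176 ÷ 1.125⁶ = 2.1176 ÷ 2.02729 ≈ 1.0445

1.0445rem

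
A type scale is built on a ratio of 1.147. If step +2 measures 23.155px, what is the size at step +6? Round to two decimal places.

40.08px

23.155 × 1.147⁴ = 23.155 × 1.73083 ≈ 40.077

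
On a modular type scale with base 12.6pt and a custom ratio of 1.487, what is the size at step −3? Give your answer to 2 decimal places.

3.83pt

12.6 ÷ 1.487³ = 12.6 ÷ 3.28801 ≈ 3.83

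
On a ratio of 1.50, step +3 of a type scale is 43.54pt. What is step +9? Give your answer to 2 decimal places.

495.95pt

43.54 × 1.50⁶ = 43.54 × 11.39062 ≈ 495.948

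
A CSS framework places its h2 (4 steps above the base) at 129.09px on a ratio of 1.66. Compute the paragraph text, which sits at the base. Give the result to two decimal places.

129.09 ÷ 1.66⁴ = 129.09 ÷ 7.59333 ≈ 17.000

17.00px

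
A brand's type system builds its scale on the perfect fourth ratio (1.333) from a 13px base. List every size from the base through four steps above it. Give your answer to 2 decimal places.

13.00px, 17.33px, 23.10px, 30.79px, 41.05px

Step 0: 13px
Step 1: 13.0 × 1.333 = 17.33
Step 2: 13.0 × 1.333² = 23.10
Step 3: 13.0 × 1.333³ = 30.79
Step 4: 13.0 × 1.333⁴ = 41.05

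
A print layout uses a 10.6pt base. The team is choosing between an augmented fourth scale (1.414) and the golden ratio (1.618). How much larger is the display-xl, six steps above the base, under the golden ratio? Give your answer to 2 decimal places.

Augmented fourth: 10.6 × 1.414⁶ = 84.7232pt
Golden ratio: 10.6 × 1.618⁶ = 190.1853pt
Difference: 190.1853 − 84.7232 = 105.4621pt

105.46pt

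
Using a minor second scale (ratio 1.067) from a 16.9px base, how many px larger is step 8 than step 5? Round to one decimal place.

5.0px

Step 5: 16.9 × 1.067⁵ = 23.373px
Step 8: 16.9 × 1.067⁸ = 28.392px
Difference: 28.392 − 23.373 = 5.019px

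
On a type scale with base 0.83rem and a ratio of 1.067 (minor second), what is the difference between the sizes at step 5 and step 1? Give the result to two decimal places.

Step 1: 0.83 × 1.067 = 0.8856rem
Step 5: 0.83 × 1.067⁵ = 1.1479rem
Difference: 1.1479 − 0.8856 = 0.2623rem

0.26rem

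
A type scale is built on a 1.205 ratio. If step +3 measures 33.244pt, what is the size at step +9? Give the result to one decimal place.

33.244 × 1.205⁶ = 33.244 × 3.06142 ≈ 101.774

101.8pt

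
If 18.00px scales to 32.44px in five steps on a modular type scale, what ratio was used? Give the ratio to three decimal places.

1.125

r⁵ = 32.44 / 18.00, so r = (32.44/18.00)^(1/5).
r = 1.8022^(1/5) ≈ 1.1250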